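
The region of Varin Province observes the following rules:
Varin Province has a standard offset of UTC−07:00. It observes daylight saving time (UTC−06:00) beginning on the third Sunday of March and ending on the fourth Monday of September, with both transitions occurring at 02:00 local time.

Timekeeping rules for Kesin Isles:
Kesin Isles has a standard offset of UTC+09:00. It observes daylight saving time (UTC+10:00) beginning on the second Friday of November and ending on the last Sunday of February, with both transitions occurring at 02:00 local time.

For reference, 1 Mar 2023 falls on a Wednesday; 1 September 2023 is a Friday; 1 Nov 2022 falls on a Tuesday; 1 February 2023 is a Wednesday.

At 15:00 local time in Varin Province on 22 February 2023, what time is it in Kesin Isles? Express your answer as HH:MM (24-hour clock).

08:00

1 March 2023 is a Wednesday, so the first Sunday is March 5 and the third is March 19.
1 September 2023 is a Friday, so the first Monday is September 4 and the fourth is September 25.
Daylight saving runs 19 March – 25 September; 22 February 2023 is outside that window, so Varin Province is on standard time at UTC−07:00.
15:00 Varin Province + 7h = 22:00 UTC.
1 November 2022 is a Tuesday, so the first Friday is November 4 and the second is November 11.
1 February 2023 is a Wednesday, so Sundays fall on 5, 12, 19, 26; the last is February 26.
At the standard offset (UTC+09:00), 22:00 UTC + 9h = 07:00 Kesin Isles standard time (rolling into the next day, 23 February 2023).
Daylight saving runs 11 November 2022 – 26 February 2023; the standard-time date in Kesin Isles, 23 February 2023, is inside that window, so Kesin Isles is at UTC+10:00.
22:00 UTC + 10h = 08:00 Kesin Isles (rolling into the next day, 23 February 2023).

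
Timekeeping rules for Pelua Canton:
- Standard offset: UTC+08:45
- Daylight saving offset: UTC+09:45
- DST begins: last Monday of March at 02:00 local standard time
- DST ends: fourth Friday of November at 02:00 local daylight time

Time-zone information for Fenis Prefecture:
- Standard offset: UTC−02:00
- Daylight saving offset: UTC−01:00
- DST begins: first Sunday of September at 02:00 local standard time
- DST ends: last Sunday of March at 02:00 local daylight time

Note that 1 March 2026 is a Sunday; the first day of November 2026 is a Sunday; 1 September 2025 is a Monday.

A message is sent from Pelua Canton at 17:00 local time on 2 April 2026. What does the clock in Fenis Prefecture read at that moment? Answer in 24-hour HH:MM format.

1 March 2026 is a Sunday, so Mondays fall on 2, 9, 16, 23, 30; the last is March 30.
1 November 2026 is a Sunday, so the first Friday is November 6 and the fourth is November 27.
2 April 2026 lies within the daylight-saving period (30 March – 27 November), so Pelua Canton is on daylight time, UTC+09:45.
17:00 Pelua Canton − 9h45m = 07:15 UTC.
1 September 2025 is a Monday, so the first Sunday is September 7.
1 March 2026 is a Sunday, so Sundays fall on 1, 8, 15, 22, 29; the last is March 29.
At the standard offset (UTC−02:00), 07:15 UTC − 2h = 05:15 Fenis Prefecture standard time.
Daylight saving runs 7 September 2025 – 29 March 2026; the standard-time date in Fenis Prefecture, 2 April 2026, is outside that window, so Fenis Prefecture is on standard time at UTC−02:00.
07:15 UTC − 2h = 05:15 Fenis Prefecture.

05:15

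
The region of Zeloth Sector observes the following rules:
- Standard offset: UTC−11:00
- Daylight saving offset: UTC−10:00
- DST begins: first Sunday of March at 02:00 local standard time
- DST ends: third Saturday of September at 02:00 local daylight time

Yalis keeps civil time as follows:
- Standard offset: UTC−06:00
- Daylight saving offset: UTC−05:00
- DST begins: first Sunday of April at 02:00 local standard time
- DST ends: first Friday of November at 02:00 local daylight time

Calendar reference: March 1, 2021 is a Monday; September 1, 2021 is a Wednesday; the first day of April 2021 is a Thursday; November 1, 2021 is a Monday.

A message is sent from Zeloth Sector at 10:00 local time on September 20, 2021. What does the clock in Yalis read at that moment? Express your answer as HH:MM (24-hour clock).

16:00

1 March 2021 is a Monday, so the first Sunday is March 7.
1 September 2021 is a Wednesday, so the first Saturday is September 4 and the third is September 18.
September 20, 2021 does not fall between 7 March and 18 September, so daylight saving is not in effect and Zeloth Sector is at UTC−11:00.
10:00 Zeloth Sector + 11h = 21:00 UTC.
1 April 2021 is a Thursday, so the first Sunday is April 4.
1 November 2021 is a Monday, so the first Friday is November 5.
At the standard offset (UTC−06:00), 21:00 UTC − 6h = 15:00 Yalis standard time.
The standard-time date in Yalis, September 20, 2021, falls between 4 April and 5 November, so daylight saving is in effect and Yalis is at UTC−05:00.
21:00 UTC − 5h = 16:00 Yalis.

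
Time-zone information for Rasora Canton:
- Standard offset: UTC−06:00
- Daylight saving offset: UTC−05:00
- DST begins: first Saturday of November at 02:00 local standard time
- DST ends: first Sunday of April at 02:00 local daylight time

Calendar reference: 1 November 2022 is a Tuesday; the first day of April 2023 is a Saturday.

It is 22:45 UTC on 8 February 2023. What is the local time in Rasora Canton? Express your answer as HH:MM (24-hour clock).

1 November 2022 is a Tuesday, so the first Saturday is November 5.
1 April 2023 is a Saturday, so the first Sunday is April 2.
At the standard offset (UTC−06:00), 22:45 UTC − 6h = 16:45 Rasora Canton standard time.
The standard-time date in Rasora Canton, 8 February 2023, lies within the daylight-saving period (5 November 2022 – 2 April 2023), so Rasora Canton is on daylight time, UTC−05:00.
22:45 UTC − 5h = 17:45 local.

17:45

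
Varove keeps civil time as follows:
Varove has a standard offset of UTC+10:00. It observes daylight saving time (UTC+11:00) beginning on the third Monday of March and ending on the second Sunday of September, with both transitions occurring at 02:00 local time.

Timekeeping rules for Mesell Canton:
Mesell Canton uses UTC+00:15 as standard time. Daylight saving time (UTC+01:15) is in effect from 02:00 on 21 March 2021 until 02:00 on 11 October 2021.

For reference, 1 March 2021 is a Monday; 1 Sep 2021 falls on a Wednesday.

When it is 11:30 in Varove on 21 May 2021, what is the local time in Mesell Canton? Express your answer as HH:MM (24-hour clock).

01:45

1 March 2021 is a Monday, so the first Monday is March 1 and the third is March 15.
1 September 2021 is a Wednesday, so the first Sunday is September 5 and the second is September 12.
Daylight saving runs 15 March – 12 September; 21 May 2021 is inside that window, so Varove is at UTC+11:00.
11:30 Varove − 11h = 00:30 UTC.
At the standard offset (UTC+00:15), 00:30 UTC + 0h15m = 00:45 Mesell Canton standard time.
The standard-time date in Mesell Canton, 21 May 2021, falls between 21 March and 11 October, so daylight saving is in effect and Mesell Canton is at UTC+01:15.
00:30 UTC + 1h15m = 01:45 Mesell Canton.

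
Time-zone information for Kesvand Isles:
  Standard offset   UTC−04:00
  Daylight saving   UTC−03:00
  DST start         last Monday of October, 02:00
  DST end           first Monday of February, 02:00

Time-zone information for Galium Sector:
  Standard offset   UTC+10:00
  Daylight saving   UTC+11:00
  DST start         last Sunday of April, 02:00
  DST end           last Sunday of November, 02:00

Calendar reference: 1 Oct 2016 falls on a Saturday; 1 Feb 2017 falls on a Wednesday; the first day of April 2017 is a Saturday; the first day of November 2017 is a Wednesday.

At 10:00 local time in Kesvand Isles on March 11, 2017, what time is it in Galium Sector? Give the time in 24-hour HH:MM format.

00:00

1 October 2016 is a Saturday, so Mondays fall on 3, 10, 17, 24, 31; the last is October 31.
1 February 2017 is a Wednesday, so the first Monday is February 6.
March 11, 2017 is outside the daylight-saving period (31 October 2016 – 6 February 2017), so Kesvand Isles is on standard time, UTC−04:00.
10:00 Kesvand Isles + 4h = 14:00 UTC.
1 April 2017 is a Saturday, so Sundays fall on 2, 9, 16, 23, 30; the last is April 30.
1 November 2017 is a Wednesday, so Sundays fall on 5, 12, 19, 26; the last is November 26.
At the standard offset (UTC+10:00), 14:00 UTC + 10h = 00:00 Galium Sector standard time (rolling into the next day, 12 March 2017).
Daylight saving runs 30 April – 26 November; the standard-time date in Galium Sector, March 12, 2017, is outside that window, so Galium Sector is on standard time at UTC+10:00.
14:00 UTC + 10h = 00:00 Galium Sector (rolling into the next day, 12 March 2017).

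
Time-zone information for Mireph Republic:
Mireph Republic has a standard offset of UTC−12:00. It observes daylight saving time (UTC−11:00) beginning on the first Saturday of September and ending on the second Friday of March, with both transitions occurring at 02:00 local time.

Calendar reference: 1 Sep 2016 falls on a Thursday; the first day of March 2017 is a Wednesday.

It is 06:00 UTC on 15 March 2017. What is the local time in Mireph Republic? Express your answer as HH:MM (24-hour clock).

1 September 2016 is a Thursday, so the first Saturday is September 3.
1 March 2017 is a Wednesday, so the first Friday is March 3 and the second is March 10.
At the standard offset (UTC−12:00), 06:00 UTC − 12h = 18:00 Mireph Republic standard time (rolling into the previous day, 14 March 2017).
Daylight saving runs 3 September 2016 – 10 March 2017; the standard-time date in Mireph Republic, 14 March 2017, is outside that window, so Mireph Republic is on standard time at UTC−12:00.
06:00 UTC − 12h = 18:00 local (rolling into the previous day, 14 March 2017).

18:00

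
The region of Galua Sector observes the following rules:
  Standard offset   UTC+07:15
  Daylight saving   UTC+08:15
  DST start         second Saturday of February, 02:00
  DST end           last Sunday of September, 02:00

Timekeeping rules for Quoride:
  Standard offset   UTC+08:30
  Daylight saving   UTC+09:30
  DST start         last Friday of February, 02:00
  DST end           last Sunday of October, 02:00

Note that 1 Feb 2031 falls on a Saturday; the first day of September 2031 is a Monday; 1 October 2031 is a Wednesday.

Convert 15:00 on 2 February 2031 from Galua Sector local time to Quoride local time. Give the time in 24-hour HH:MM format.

1 February 2031 is a Saturday, so the first Saturday is February 1 and the second is February 8.
1 September 2031 is a Monday, so Sundays fall on 7, 14, 21, 28; the last is September 28.
2 February 2031 does not fall between 8 February and 28 September, so daylight saving is not in effect and Galua Sector is at UTC+07:15.
15:00 Galua Sector − 7h15m = 07:45 UTC.
1 February 2031 is a Saturday, so Fridays fall on 7, 14, 21, 28; the last is February 28.
1 October 2031 is a Wednesday, so Sundays fall on 5, 12, 19, 26; the last is October 26.
At the standard offset (UTC+08:30), 07:45 UTC + 8h30m = 16:15 Quoride standard time.
The standard-time date in Quoride, 2 February 2031, does not fall between 28 February and 26 October, so daylight saving is not in effect and Quoride is at UTC+08:30.
07:45 UTC + 8h30m = 16:15 Quoride.

16:15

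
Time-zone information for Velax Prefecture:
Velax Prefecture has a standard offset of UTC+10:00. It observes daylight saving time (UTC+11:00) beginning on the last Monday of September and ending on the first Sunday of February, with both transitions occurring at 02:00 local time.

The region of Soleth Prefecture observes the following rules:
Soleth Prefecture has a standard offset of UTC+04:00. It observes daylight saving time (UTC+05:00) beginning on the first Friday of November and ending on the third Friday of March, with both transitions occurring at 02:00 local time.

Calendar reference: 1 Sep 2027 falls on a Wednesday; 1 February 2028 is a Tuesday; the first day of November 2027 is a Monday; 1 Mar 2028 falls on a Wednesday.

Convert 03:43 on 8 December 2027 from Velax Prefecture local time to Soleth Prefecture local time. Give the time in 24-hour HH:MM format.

21:43

1 September 2027 is a Wednesday, so Mondays fall on 6, 13, 20, 27; the last is September 27.
1 February 2028 is a Tuesday, so the first Sunday is February 6.
8 December 2027 falls between 27 September 2027 and 6 February 2028, so daylight saving is in effect and Velax Prefecture is at UTC+11:00.
03:43 Velax Prefecture − 11h = 16:43 UTC (rolling into the previous day, 7 December 2027).
1 November 2027 is a Monday, so the first Friday is November 5.
1 March 2028 is a Wednesday, so the first Friday is March 3 and the third is March 17.
At the standard offset (UTC+04:00), 16:43 UTC + 4h = 20:43 Soleth Prefecture standard time.
Daylight saving runs 5 November 2027 – 17 March 2028; the standard-time date in Soleth Prefecture, 7 December 2027, is inside that window, so Soleth Prefecture is at UTC+05:00.
16:43 UTC + 5h = 21:43 Soleth Prefecture.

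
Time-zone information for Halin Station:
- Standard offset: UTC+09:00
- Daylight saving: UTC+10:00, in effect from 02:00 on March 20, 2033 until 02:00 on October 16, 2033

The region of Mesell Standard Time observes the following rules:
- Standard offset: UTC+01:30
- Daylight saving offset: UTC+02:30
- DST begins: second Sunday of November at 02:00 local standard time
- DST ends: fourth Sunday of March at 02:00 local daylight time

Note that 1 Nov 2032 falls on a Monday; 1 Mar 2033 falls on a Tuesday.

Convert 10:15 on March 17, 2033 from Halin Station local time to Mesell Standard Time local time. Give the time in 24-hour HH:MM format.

March 17, 2033 is outside the daylight-saving period (20 March – 16 October), so Halin Station is on standard time, UTC+09:00.
10:15 Halin Station − 9h = 01:15 UTC.
1 November 2032 is a Monday, so the first Sunday is November 7 and the second is November 14.
1 March 2033 is a Tuesday, so the first Sunday is March 6 and the fourth is March 27.
At the standard offset (UTC+01:30), 01:15 UTC + 1h30m = 02:45 Mesell Standard Time standard time.
The standard-time date in Mesell Standard Time, March 17, 2033, falls between 14 November 2032 and 27 March 2033, so daylight saving is in effect and Mesell Standard Time is at UTC+02:30.
01:15 UTC + 2h30m = 03:45 Mesell Standard Time.

03:45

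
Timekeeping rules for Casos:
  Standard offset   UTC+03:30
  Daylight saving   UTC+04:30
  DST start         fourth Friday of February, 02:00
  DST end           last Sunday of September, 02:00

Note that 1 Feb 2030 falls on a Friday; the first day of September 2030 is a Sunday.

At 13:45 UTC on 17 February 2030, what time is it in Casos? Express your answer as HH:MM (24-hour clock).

1 February 2030 is a Friday, so the first Friday is February 1 and the fourth is February 22.
1 September 2030 is a Sunday, so Sundays fall on 1, 8, 15, 22, 29; the last is September 29.
At the standard offset (UTC+03:30), 13:45 UTC + 3h30m = 17:15 Casos standard time.
Daylight saving runs 22 February – 29 September; the standard-time date in Casos, 17 February 2030, is outside that window, so Casos is on standard time at UTC+03:30.
13:45 UTC + 3h30m = 17:15 local.

17:15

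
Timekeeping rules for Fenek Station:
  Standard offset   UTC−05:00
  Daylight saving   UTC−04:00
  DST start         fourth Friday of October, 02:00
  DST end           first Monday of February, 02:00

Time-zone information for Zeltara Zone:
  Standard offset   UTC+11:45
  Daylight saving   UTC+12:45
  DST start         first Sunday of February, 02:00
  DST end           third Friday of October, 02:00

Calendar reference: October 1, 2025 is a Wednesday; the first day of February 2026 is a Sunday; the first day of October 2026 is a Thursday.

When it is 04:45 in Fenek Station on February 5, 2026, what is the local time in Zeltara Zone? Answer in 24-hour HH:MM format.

22:30

1 October 2025 is a Wednesday, so the first Friday is October 3 and the fourth is October 24.
1 February 2026 is a Sunday, so the first Monday is February 2.
February 5, 2026 does not fall between 24 October 2025 and 2 February 2026, so daylight saving is not in effect and Fenek Station is at UTC−05:00.
04:45 Fenek Station + 5h = 09:45 UTC.
1 February 2026 is a Sunday, so the first Sunday is February 1.
1 October 2026 is a Thursday, so the first Friday is October 2 and the third is October 16.
At the standard offset (UTC+11:45), 09:45 UTC + 11h45m = 21:30 Zeltara Zone standard time.
The standard-time date in Zeltara Zone, February 5, 2026, lies within the daylight-saving period (1 February – 16 October), so Zeltara Zone is on daylight time, UTC+12:45.
09:45 UTC + 12h45m = 22:30 Zeltara Zone.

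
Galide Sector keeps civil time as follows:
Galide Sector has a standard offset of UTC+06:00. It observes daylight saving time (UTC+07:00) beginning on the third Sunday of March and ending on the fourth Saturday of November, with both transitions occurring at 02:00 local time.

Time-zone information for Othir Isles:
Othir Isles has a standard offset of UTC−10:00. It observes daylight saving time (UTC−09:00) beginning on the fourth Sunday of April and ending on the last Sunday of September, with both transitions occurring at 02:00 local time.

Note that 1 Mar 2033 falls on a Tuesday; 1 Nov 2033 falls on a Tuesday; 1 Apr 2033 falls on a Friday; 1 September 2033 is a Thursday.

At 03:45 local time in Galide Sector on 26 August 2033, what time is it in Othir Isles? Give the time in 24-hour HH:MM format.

11:45

1 March 2033 is a Tuesday, so the first Sunday is March 6 and the third is March 20.
1 November 2033 is a Tuesday, so the first Saturday is November 5 and the fourth is November 26.
26 August 2033 falls between 20 March and 26 November, so daylight saving is in effect and Galide Sector is at UTC+07:00.
03:45 Galide Sector − 7h = 20:45 UTC (rolling into the previous day, 25 August 2033).
1 April 2033 is a Friday, so the first Sunday is April 3 and the fourth is April 24.
1 September 2033 is a Thursday, so Sundays fall on 4, 11, 18, 25; the last is September 25.
At the standard offset (UTC−10:00), 20:45 UTC − 10h = 10:45 Othir Isles standard time.
The standard-time date in Othir Isles, 25 August 2033, lies within the daylight-saving period (24 April – 25 September), so Othir Isles is on daylight time, UTC−09:00.
20:45 UTC − 9h = 11:45 Othir Isles.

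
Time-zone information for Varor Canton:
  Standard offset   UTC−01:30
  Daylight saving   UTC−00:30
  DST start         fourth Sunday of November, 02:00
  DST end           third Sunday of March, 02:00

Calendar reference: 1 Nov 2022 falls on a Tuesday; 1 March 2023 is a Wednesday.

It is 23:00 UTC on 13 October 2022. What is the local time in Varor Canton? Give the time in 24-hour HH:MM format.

21:30

1 November 2022 is a Tuesday, so the first Sunday is November 6 and the fourth is November 27.
1 March 2023 is a Wednesday, so the first Sunday is March 5 and the third is March 19.
At the standard offset (UTC−01:30), 23:00 UTC − 1h30m = 21:30 Varor Canton standard time.
Daylight saving runs 27 November 2022 – 19 March 2023; the standard-time date in Varor Canton, 13 October 2022, is outside that window, so Varor Canton is on standard time at UTC−01:30.
23:00 UTC − 1h30m = 21:30 local.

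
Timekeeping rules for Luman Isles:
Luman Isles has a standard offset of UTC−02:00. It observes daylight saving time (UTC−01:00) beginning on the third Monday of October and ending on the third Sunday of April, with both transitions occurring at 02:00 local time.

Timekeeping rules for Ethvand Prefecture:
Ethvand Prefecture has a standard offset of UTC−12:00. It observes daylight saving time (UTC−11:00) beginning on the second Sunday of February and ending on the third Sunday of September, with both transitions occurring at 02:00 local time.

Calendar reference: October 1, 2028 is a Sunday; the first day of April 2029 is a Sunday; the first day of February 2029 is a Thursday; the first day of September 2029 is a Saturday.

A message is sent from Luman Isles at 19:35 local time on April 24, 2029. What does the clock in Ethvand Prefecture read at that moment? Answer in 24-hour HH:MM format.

1 October 2028 is a Sunday, so the first Monday is October 2 and the third is October 16.
1 April 2029 is a Sunday, so the first Sunday is April 1 and the third is April 15.
Daylight saving runs 16 October 2028 – 15 April 2029; April 24, 2029 is outside that window, so Luman Isles is on standard time at UTC−02:00.
19:35 Luman Isles + 2h = 21:35 UTC.
1 February 2029 is a Thursday, so the first Sunday is February 4 and the second is February 11.
1 September 2029 is a Saturday, so the first Sunday is September 2 and the third is September 16.
At the standard offset (UTC−12:00), 21:35 UTC − 12h = 09:35 Ethvand Prefecture standard time.
Daylight saving runs 11 February – 16 September; the standard-time date in Ethvand Prefecture, April 24, 2029, is inside that window, so Ethvand Prefecture is at UTC−11:00.
21:35 UTC − 11h = 10:35 Ethvand Prefecture.

10:35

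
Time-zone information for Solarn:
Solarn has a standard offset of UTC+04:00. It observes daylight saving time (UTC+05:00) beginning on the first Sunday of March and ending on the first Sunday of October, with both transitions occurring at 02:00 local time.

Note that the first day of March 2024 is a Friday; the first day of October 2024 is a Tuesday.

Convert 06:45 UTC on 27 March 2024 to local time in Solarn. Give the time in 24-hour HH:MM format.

11:45

1 March 2024 is a Friday, so the first Sunday is March 3.
1 October 2024 is a Tuesday, so the first Sunday is October 6.
At the standard offset (UTC+04:00), 06:45 UTC + 4h = 10:45 Solarn standard time.
Daylight saving runs 3 March – 6 October; the standard-time date in Solarn, 27 March 2024, is inside that window, so Solarn is at UTC+05:00.
06:45 UTC + 5h = 11:45 local.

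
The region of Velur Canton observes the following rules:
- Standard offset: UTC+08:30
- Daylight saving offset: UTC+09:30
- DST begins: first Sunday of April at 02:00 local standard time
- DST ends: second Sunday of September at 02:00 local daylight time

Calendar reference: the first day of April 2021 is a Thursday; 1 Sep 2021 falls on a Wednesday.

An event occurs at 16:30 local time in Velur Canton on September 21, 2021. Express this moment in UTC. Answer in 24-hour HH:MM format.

1 April 2021 is a Thursday, so the first Sunday is April 4.
1 September 2021 is a Wednesday, so the first Sunday is September 5 and the second is September 12.
September 21, 2021 does not fall between 4 April and 12 September, so daylight saving is not in effect and Velur Canton is at UTC+08:30.
16:30 local − 8h30m = 08:00 UTC.

08:00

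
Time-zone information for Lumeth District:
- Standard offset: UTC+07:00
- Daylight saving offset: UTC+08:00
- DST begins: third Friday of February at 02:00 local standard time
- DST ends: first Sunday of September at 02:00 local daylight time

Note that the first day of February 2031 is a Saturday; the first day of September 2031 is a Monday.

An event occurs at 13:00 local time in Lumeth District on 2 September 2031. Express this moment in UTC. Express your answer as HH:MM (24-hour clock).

05:00

1 February 2031 is a Saturday, so the first Friday is February 7 and the third is February 21.
1 September 2031 is a Monday, so the first Sunday is September 7.
2 September 2031 lies within the daylight-saving period (21 February – 7 September), so Lumeth District is on daylight time, UTC+08:00.
13:00 local − 8h = 05:00 UTC.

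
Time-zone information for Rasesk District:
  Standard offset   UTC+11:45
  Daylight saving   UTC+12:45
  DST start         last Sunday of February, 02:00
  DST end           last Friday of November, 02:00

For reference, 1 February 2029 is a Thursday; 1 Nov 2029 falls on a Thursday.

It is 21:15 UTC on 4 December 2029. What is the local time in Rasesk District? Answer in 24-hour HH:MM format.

1 February 2029 is a Thursday, so Sundays fall on 4, 11, 18, 25; the last is February 25.
1 November 2029 is a Thursday, so Fridays fall on 2, 9, 16, 23, 30; the last is November 30.
At the standard offset (UTC+11:45), 21:15 UTC + 11h45m = 09:00 Rasesk District standard time (rolling into the next day, 5 December 2029).
The standard-time date in Rasesk District, 5 December 2029, is outside the daylight-saving period (25 February – 30 November), so Rasesk District is on standard time, UTC+11:45.
21:15 UTC + 11h45m = 09:00 local (rolling into the next day, 5 December 2029).

09:00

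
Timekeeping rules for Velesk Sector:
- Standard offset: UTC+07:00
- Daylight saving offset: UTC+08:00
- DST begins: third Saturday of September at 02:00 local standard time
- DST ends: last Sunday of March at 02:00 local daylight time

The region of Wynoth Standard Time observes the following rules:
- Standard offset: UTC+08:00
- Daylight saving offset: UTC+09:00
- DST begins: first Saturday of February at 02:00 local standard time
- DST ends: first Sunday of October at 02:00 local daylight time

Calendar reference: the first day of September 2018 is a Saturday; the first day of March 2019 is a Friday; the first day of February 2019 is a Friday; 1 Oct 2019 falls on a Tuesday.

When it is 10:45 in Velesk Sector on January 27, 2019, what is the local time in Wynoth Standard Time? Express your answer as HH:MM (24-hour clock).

1 September 2018 is a Saturday, so the first Saturday is September 1 and the third is September 15.
1 March 2019 is a Friday, so Sundays fall on 3, 10, 17, 24, 31; the last is March 31.
January 27, 2019 lies within the daylight-saving period (15 September 2018 – 31 March 2019), so Velesk Sector is on daylight time, UTC+08:00.
10:45 Velesk Sector − 8h = 02:45 UTC.
1 February 2019 is a Friday, so the first Saturday is February 2.
1 October 2019 is a Tuesday, so the first Sunday is October 6.
At the standard offset (UTC+08:00), 02:45 UTC + 8h = 10:45 Wynoth Standard Time standard time.
The standard-time date in Wynoth Standard Time, January 27, 2019, does not fall between 2 February and 6 October, so daylight saving is not in effect and Wynoth Standard Time is at UTC+08:00.
02:45 UTC + 8h = 10:45 Wynoth Standard Time.

10:45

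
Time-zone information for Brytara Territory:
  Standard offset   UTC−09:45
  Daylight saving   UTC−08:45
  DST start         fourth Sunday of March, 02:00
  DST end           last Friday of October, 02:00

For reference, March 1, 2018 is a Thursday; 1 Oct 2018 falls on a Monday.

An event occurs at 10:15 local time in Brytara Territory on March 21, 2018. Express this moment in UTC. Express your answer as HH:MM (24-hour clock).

1 March 2018 is a Thursday, so the first Sunday is March 4 and the fourth is March 25.
1 October 2018 is a Monday, so Fridays fall on 5, 12, 19, 26; the last is October 26.
March 21, 2018 does not fall between 25 March and 26 October, so daylight saving is not in effect and Brytara Territory is at UTC−09:45.
10:15 local + 9h45m = 20:00 UTC.

20:00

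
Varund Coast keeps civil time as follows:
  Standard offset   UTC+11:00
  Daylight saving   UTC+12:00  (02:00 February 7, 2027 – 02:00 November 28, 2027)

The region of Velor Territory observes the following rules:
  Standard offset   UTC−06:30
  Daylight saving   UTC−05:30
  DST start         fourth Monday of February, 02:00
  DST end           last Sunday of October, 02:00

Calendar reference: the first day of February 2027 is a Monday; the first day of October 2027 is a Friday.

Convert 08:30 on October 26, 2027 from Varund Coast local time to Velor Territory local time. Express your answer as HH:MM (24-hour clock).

15:00

Daylight saving runs 7 February – 28 November; October 26, 2027 is inside that window, so Varund Coast is at UTC+12:00.
08:30 Varund Coast − 12h = 20:30 UTC (rolling into the previous day, 25 October 2027).
1 February 2027 is a Monday, so the first Monday is February 1 and the fourth is February 22.
1 October 2027 is a Friday, so Sundays fall on 3, 10, 17, 24, 31; the last is October 31.
At the standard offset (UTC−06:30), 20:30 UTC − 6h30m = 14:00 Velor Territory standard time.
The standard-time date in Velor Territory, October 25, 2027, lies within the daylight-saving period (22 February – 31 October), so Velor Territory is on daylight time, UTC−05:30.
20:30 UTC − 5h30m = 15:00 Velor Territory.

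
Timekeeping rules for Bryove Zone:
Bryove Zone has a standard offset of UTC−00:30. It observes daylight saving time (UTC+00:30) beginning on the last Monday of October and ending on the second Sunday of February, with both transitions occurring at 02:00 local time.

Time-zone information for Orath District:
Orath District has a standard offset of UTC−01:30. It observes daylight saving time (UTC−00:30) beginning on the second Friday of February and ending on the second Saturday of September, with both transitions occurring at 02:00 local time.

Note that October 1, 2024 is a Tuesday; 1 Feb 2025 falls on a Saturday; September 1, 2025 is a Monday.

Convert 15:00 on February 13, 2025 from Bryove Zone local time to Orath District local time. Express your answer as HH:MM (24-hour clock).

14:00

1 October 2024 is a Tuesday, so Mondays fall on 7, 14, 21, 28; the last is October 28.
1 February 2025 is a Saturday, so the first Sunday is February 2 and the second is February 9.
February 13, 2025 does not fall between 28 October 2024 and 9 February 2025, so daylight saving is not in effect and Bryove Zone is at UTC−00:30.
15:00 Bryove Zone + 0h30m = 15:30 UTC.
1 February 2025 is a Saturday, so the first Friday is February 7 and the second is February 14.
1 September 2025 is a Monday, so the first Saturday is September 6 and the second is September 13.
At the standard offset (UTC−01:30), 15:30 UTC − 1h30m = 14:00 Orath District standard time.
The standard-time date in Orath District, February 13, 2025, does not fall between 14 February and 13 September, so daylight saving is not in effect and Orath District is at UTC−01:30.
15:30 UTC − 1h30m = 14:00 Orath District.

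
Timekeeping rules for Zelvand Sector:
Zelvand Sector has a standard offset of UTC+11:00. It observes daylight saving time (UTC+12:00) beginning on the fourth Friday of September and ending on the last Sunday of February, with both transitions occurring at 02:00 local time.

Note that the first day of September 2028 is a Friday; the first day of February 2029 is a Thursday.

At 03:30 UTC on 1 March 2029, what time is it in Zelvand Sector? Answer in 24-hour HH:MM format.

1 September 2028 is a Friday, so the first Friday is September 1 and the fourth is September 22.
1 February 2029 is a Thursday, so Sundays fall on 4, 11, 18, 25; the last is February 25.
At the standard offset (UTC+11:00), 03:30 UTC + 11h = 14:30 Zelvand Sector standard time.
The standard-time date in Zelvand Sector, 1 March 2029, is outside the daylight-saving period (22 September 2028 – 25 February 2029), so Zelvand Sector is on standard time, UTC+11:00.
03:30 UTC + 11h = 14:30 local.

14:30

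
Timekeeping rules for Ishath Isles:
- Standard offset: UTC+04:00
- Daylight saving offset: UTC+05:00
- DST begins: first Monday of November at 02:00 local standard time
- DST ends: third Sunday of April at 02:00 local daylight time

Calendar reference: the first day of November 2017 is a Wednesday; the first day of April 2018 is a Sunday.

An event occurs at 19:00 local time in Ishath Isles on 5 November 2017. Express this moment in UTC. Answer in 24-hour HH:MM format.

15:00

1 November 2017 is a Wednesday, so the first Monday is November 6.
1 April 2018 is a Sunday, so the first Sunday is April 1 and the third is April 15.
5 November 2017 is outside the daylight-saving period (6 November 2017 – 15 April 2018), so Ishath Isles is on standard time, UTC+04:00.
19:00 local − 4h = 15:00 UTC.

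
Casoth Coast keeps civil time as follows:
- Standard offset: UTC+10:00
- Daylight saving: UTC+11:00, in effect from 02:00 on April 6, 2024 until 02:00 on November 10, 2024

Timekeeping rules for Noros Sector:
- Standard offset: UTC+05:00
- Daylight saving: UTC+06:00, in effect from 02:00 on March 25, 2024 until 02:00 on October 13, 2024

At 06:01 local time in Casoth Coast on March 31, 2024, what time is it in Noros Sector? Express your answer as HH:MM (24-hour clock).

02:01

March 31, 2024 does not fall between 6 April and 10 November, so daylight saving is not in effect and Casoth Coast is at UTC+10:00.
06:01 Casoth Coast − 10h = 20:01 UTC (rolling into the previous day, 30 March 2024).
At the standard offset (UTC+05:00), 20:01 UTC + 5h = 01:01 Noros Sector standard time (rolling into the next day, 31 March 2024).
The standard-time date in Noros Sector, March 31, 2024, falls between 25 March and 13 October, so daylight saving is in effect and Noros Sector is at UTC+06:00.
20:01 UTC + 6h = 02:01 Noros Sector (rolling into the next day, 31 March 2024).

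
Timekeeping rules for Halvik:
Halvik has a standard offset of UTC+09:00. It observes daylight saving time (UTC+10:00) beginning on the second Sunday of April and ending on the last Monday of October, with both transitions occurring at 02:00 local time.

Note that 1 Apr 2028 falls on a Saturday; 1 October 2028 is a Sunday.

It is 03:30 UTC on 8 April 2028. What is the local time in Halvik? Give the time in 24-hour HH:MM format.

1 April 2028 is a Saturday, so the first Sunday is April 2 and the second is April 9.
1 October 2028 is a Sunday, so Mondays fall on 2, 9, 16, 23, 30; the last is October 30.
At the standard offset (UTC+09:00), 03:30 UTC + 9h = 12:30 Halvik standard time.
Daylight saving runs 9 April – 30 October; the standard-time date in Halvik, 8 April 2028, is outside that window, so Halvik is on standard time at UTC+09:00.
03:30 UTC + 9h = 12:30 local.

12:30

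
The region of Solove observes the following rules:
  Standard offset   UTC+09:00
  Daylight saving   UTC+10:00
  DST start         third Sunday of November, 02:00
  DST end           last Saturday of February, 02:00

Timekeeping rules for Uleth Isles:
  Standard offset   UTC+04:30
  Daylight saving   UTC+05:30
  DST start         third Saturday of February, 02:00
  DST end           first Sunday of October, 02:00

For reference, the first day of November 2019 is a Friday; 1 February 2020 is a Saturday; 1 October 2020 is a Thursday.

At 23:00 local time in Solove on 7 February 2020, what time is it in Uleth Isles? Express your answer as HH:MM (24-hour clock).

17:30

1 November 2019 is a Friday, so the first Sunday is November 3 and the third is November 17.
1 February 2020 is a Saturday, so Saturdays fall on 1, 8, 15, 22, 29; the last is February 29.
Daylight saving runs 17 November 2019 – 29 February 2020; 7 February 2020 is inside that window, so Solove is at UTC+10:00.
23:00 Solove − 10h = 13:00 UTC.
1 February 2020 is a Saturday, so the first Saturday is February 1 and the third is February 15.
1 October 2020 is a Thursday, so the first Sunday is October 4.
At the standard offset (UTC+04:30), 13:00 UTC + 4h30m = 17:30 Uleth Isles standard time.
The standard-time date in Uleth Isles, 7 February 2020, does not fall between 15 February and 4 October, so daylight saving is not in effect and Uleth Isles is at UTC+04:30.
13:00 UTC + 4h30m = 17:30 Uleth Isles.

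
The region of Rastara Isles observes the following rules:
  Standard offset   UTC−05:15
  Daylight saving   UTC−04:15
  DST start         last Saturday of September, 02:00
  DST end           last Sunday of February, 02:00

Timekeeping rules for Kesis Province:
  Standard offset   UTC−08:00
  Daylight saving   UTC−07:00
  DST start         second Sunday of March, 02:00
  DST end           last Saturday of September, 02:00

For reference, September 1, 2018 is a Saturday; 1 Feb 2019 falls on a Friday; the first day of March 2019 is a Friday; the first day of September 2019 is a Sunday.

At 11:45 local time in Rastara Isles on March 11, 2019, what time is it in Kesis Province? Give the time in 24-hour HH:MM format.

1 September 2018 is a Saturday, so Saturdays fall on 1, 8, 15, 22, 29; the last is September 29.
1 February 2019 is a Friday, so Sundays fall on 3, 10, 17, 24; the last is February 24.
March 11, 2019 does not fall between 29 September 2018 and 24 February 2019, so daylight saving is not in effect and Rastara Isles is at UTC−05:15.
11:45 Rastara Isles + 5h15m = 17:00 UTC.
1 March 2019 is a Friday, so the first Sunday is March 3 and the second is March 10.
1 September 2019 is a Sunday, so Saturdays fall on 7, 14, 21, 28; the last is September 28.
At the standard offset (UTC−08:00), 17:00 UTC − 8h = 09:00 Kesis Province standard time.
The standard-time date in Kesis Province, March 11, 2019, lies within the daylight-saving period (10 March – 28 September), so Kesis Province is on daylight time, UTC−07:00.
17:00 UTC − 7h = 10:00 Kesis Province.

10:00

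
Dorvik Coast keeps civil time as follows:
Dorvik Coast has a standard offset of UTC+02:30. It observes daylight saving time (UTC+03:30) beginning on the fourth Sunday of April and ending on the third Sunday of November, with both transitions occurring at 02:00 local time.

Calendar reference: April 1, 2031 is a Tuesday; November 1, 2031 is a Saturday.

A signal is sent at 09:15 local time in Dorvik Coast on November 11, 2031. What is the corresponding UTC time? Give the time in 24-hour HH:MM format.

1 April 2031 is a Tuesday, so the first Sunday is April 6 and the fourth is April 27.
1 November 2031 is a Saturday, so the first Sunday is November 2 and the third is November 16.
November 11, 2031 falls between 27 April and 16 November, so daylight saving is in effect and Dorvik Coast is at UTC+03:30.
09:15 local − 3h30m = 05:45 UTC.

05:45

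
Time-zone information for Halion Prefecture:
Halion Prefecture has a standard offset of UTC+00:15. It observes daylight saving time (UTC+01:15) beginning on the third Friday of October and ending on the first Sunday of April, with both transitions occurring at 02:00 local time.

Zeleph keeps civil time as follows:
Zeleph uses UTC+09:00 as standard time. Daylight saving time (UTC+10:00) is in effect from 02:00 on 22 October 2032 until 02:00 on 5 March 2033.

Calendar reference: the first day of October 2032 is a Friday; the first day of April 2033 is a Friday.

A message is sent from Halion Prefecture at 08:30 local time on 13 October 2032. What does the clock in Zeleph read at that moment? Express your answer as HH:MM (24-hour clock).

17:15

1 October 2032 is a Friday, so the first Friday is October 1 and the third is October 15.
1 April 2033 is a Friday, so the first Sunday is April 3.
13 October 2032 does not fall between 15 October 2032 and 3 April 2033, so daylight saving is not in effect and Halion Prefecture is at UTC+00:15.
08:30 Halion Prefecture − 0h15m = 08:15 UTC.
At the standard offset (UTC+09:00), 08:15 UTC + 9h = 17:15 Zeleph standard time.
The standard-time date in Zeleph, 13 October 2032, is outside the daylight-saving period (22 October 2032 – 5 March 2033), so Zeleph is on standard time, UTC+09:00.
08:15 UTC + 9h = 17:15 Zeleph.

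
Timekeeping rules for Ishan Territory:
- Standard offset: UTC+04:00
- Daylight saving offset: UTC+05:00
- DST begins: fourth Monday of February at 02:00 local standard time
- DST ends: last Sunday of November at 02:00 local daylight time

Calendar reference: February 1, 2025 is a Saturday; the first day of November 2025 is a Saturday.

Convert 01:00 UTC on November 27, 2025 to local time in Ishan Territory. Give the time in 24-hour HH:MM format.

06:00

1 February 2025 is a Saturday, so the first Monday is February 3 and the fourth is February 24.
1 November 2025 is a Saturday, so Sundays fall on 2, 9, 16, 23, 30; the last is November 30.
At the standard offset (UTC+04:00), 01:00 UTC + 4h = 05:00 Ishan Territory standard time.
The standard-time date in Ishan Territory, November 27, 2025, lies within the daylight-saving period (24 February – 30 November), so Ishan Territory is on daylight time, UTC+05:00.
01:00 UTC + 5h = 06:00 local.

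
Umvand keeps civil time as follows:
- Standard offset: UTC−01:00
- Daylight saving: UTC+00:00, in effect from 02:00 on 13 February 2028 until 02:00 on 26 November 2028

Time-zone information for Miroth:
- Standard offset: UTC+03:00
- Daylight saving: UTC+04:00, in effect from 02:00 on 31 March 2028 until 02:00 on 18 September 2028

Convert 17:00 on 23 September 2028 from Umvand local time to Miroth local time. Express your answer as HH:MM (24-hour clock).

20:00

23 September 2028 falls between 13 February and 26 November, so daylight saving is in effect and Umvand is at UTC+00:00.
17:00 Umvand − 0h = 17:00 UTC.
At the standard offset (UTC+03:00), 17:00 UTC + 3h = 20:00 Miroth standard time.
Daylight saving runs 31 March – 18 September; the standard-time date in Miroth, 23 September 2028, is outside that window, so Miroth is on standard time at UTC+03:00.
17:00 UTC + 3h = 20:00 Miroth.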